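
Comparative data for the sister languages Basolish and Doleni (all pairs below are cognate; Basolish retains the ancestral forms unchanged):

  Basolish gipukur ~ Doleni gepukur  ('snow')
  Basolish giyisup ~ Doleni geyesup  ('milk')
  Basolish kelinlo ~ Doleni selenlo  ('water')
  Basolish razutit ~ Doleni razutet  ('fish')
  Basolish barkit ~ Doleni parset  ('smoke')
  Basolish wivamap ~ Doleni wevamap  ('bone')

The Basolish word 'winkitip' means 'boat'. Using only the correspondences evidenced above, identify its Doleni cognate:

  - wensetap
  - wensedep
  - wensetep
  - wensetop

wensetep

kelinlo ~ selenlo — Basolish i corresponds to Doleni e after a consonant, before a nasal.
barkit ~ parset — Basolish k corresponds to Doleni s after a consonant, before a front vowel.
giyisup ~ geyesup, razutit ~ razutet — Basolish i corresponds to Doleni e after a consonant, before a consonant other than r, m, n, p, b, f, v.
gipukur ~ gepukur — Basolish i corresponds to Doleni e after a consonant, before a labial obstruent.
Applying these to Basolish 'winkitip':
  winkitip → wenkitip   (i→e after a consonant, before a nasal)
  wenkitip → wensitip   (k→s after a consonant, before a front vowel)
  wensitip → wensetip   (i→e after a consonant, before a consonant other than r, m, n, p, b, f, v)
  wensetip → wensetep   (i→e after a consonant, before a labial obstruent)
So the Doleni cognate is 'wensetep'.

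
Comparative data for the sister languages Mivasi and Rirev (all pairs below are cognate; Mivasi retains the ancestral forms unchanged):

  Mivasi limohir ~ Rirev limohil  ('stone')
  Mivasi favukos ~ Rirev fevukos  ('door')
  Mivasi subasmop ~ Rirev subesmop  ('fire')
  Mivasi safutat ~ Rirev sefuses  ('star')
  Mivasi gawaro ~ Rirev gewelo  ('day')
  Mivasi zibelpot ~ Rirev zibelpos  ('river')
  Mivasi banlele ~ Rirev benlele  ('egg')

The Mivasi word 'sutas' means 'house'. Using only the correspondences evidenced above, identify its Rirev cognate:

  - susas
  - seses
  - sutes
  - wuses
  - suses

safutat ~ sefuses — Mivasi t corresponds to Rirev s between vowels (before a back vowel).
subasmop ~ subesmop, safutat ~ sefuses — Mivasi a corresponds to Rirev e after a consonant, before a consonant other than r, m, n, p, b, f, v.
Applying these to Mivasi 'sutas':
  sutas → susas   (t→s between vowels (before a back vowel))
  susas → suses   (a→e after a consonant, before a consonant other than r, m, n, p, b, f, v)
So the Rirev cognate is 'suses'.

suses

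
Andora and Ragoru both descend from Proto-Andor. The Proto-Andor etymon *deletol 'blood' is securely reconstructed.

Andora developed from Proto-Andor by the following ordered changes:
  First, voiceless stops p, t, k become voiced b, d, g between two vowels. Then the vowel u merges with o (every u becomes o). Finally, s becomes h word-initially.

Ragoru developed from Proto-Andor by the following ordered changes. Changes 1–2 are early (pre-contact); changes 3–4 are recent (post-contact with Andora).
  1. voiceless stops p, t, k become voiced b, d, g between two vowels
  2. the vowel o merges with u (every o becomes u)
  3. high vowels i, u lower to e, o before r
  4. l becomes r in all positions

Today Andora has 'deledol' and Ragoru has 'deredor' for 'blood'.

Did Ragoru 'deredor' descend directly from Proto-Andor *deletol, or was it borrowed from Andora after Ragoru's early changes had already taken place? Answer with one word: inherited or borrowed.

borrowed

If inherited, *deletol would pass through all of Ragoru's changes:
Ragoru: *deletol > deledol > deledul > deredur  (by intervocalic voicing, vowel merger, unconditioned shift)
If borrowed from Andora 'deledol' after the early changes, it would undergo only the recent ones:
  rule 3 (pre-rhotic lowering): no change (deledol)
  rule 4 (unconditioned shift): deledol → deredor
  ⇒ as a loan: deredor
Ragoru 'deredor' matches the loan outcome 'deredor', not the inherited 'deredur' — it skipped the early Ragoru changes, so it was borrowed from Andora.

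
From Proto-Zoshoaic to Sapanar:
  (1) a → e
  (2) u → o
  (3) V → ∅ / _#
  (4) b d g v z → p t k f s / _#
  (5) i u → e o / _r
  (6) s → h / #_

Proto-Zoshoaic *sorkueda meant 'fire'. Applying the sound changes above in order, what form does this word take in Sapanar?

Sapanar: start from *sorkueda.
  rule 1 (vowel merger): sorkueda → sorkuede
  rule 2 (vowel merger): sorkuede → sorkoede
  rule 3 (apocope): sorkoede → sorkoed
  rule 4 (final devoicing): sorkoed → sorkoet
  rule 5: no change — sorkoet
  rule 6 (debuccalisation): sorkoet → horkoet
  ⇒ Sapanar horkoet

horkoet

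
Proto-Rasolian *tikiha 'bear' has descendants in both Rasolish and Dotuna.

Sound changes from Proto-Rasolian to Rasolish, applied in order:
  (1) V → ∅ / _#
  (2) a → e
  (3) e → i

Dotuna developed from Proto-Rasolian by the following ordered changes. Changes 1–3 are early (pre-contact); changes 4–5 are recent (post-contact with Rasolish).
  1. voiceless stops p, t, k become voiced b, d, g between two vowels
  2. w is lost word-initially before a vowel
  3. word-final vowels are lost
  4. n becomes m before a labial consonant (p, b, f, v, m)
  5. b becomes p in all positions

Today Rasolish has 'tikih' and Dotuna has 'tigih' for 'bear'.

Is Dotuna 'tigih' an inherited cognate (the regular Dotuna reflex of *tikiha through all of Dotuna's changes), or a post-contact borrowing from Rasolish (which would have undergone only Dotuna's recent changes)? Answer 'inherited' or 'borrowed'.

If inherited, *tikiha would pass through all of Dotuna's changes:
Dotuna: start from *tikiha.
  rule 1 (intervocalic voicing): tikiha → tigiha
  rule 2: no change — tigiha
  rule 3 (apocope): tigiha → tigih
  rule 4: no change — tigih
  rule 5: no change — tigih
  ⇒ Dotuna tigih
If borrowed from Rasolish 'tikih' after the early changes, it would undergo only the recent ones:
  rule 4 (nasal place assimilation): no change (tikih)
  rule 5 (unconditioned shift): no change (tikih)
  ⇒ as a loan: tikih
Dotuna 'tigih' matches the inherited outcome exactly, so it is an inherited cognate, not a loan.

inherited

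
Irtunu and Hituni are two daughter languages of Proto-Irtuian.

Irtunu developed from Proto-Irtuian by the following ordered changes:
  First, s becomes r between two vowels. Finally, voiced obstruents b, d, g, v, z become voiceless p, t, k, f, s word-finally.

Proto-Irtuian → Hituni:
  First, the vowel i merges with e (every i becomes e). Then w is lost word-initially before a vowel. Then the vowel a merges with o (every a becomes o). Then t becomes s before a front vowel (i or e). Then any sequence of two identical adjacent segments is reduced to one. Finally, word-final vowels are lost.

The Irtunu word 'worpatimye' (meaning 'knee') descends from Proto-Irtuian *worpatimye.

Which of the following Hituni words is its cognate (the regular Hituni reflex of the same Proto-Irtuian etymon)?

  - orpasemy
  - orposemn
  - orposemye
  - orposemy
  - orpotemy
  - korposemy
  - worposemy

Hituni: *worpatimye
  worpatimye → worpatemye   [vowel merger]
  worpatemye → orpatemye   [glide loss]
  orpatemye → orpotemye   [vowel merger]
  orpotemye → orposemye   [palatalisation]
  orposemye (rule 5 does not apply)
  orposemye → orposemy   [apocope]
  giving Hituni orposemy.
The other candidates each miss or misapply at least one Hituni change.

orposemy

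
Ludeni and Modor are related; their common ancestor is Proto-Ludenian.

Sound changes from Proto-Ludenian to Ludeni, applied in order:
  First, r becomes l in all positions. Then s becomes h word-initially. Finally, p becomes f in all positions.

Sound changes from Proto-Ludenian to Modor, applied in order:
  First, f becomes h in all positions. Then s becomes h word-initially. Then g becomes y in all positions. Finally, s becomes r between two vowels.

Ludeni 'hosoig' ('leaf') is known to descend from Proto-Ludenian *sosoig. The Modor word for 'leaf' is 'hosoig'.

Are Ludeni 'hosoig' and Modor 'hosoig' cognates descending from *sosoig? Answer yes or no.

Derive the expected Modor reflex of *sosoig:
Modor: *sosoig > hosoig > hosoiy > horoiy  (by debuccalisation, unconditioned shift, rhotacism)
The regular Modor reflex would be 'horoiy', but the attested form is 'hosoig'. The correspondence is irregular, so they are not cognates (the Modor form has a different source).

no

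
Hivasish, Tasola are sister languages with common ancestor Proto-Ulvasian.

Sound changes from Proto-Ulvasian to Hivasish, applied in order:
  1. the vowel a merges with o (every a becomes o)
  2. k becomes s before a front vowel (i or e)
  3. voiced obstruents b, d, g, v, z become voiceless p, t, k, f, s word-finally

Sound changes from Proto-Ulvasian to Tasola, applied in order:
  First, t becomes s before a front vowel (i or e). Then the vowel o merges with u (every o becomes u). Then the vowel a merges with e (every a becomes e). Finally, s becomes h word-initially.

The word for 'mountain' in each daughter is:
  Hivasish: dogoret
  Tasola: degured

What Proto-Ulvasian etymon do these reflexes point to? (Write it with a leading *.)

*dagored

Position 4: Hivasish has o, Tasola has u. Taking the neighbouring segments as reconstructed: Hivasish o could go back to *a or *o; Tasola u could go back to *o or *u — the one source consistent with every daughter is *o.
Position 7: Hivasish has t, Tasola has d. Tasola preserves d here (none of its changes turn any other segment into d), so the proto-segment is *d.
Position 2: Hivasish has o, Tasola has e. Taking the neighbouring segments as reconstructed: Hivasish o could go back to *a or *o; Tasola e could go back to *a or *e — the one source consistent with every daughter is *a.
Continuing position by position gives *dagored; check it forward:
Hivasish: *dagored
  dagored → dogored   [vowel merger]
  dogored (rule 2 does not apply)
  dogored → dogoret   [final devoicing]
  giving Hivasish dogoret.
Tasola: start from *dagored.
  rule 1: no change — dagored
  rule 2 (vowel merger): dagored → dagured
  rule 3 (vowel merger): dagured → degured
  rule 4: no change — degured
  ⇒ Tasola degured
No other proto-form is consistent with every reflex, so the reconstruction is *dagored.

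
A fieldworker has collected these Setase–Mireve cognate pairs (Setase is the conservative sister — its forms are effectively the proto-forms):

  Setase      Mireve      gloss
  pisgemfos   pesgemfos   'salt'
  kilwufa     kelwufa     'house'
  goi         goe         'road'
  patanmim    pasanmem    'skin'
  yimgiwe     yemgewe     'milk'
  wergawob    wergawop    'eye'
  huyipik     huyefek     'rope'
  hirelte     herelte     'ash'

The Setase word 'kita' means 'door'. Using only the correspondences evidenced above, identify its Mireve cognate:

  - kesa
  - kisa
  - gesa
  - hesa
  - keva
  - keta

kesa

pisgemfos ~ pesgemfos, kilwufa ~ kelwufa — Setase i corresponds to Mireve e after a consonant, before a consonant other than r, m, n, p, b, f, v.
patanmim ~ pasanmem — Setase t corresponds to Mireve s between vowels (before a back vowel).
Applying these to Setase 'kita':
  kita → keta   (i→e after a consonant, before a consonant other than r, m, n, p, b, f, v)
  keta → kesa   (t→s between vowels (before a back vowel))
So the Mireve cognate is 'kesa'.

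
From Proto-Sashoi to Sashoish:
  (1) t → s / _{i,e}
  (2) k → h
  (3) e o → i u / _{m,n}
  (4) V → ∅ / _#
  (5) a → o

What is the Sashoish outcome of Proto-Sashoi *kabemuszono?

Sashoish: *kabemuszono
  kabemuszono (rule 1 does not apply)
  kabemuszono → habemuszono   [unconditioned shift]
  habemuszono → habimuszuno   [pre-nasal raising]
  habimuszuno → habimuszun   [apocope]
  habimuszun → hobimuszun   [vowel merger]
  giving Sashoish hobimuszun.

hobimuszun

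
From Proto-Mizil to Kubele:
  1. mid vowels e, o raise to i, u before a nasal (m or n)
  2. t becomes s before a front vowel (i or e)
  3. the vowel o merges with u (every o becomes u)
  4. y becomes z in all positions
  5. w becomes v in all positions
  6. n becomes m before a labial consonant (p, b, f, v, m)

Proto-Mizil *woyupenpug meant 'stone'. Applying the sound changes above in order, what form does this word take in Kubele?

Kubele: *woyupenpug
  woyupenpug → woyupinpug   [pre-nasal raising]
  woyupinpug (rule 2 does not apply)
  woyupinpug → wuyupinpug   [vowel merger]
  wuyupinpug → wuzupinpug   [unconditioned shift]
  wuzupinpug → vuzupinpug   [unconditioned shift]
  vuzupinpug → vuzupimpug   [nasal place assimilation]
  giving Kubele vuzupimpug.

vuzupimpug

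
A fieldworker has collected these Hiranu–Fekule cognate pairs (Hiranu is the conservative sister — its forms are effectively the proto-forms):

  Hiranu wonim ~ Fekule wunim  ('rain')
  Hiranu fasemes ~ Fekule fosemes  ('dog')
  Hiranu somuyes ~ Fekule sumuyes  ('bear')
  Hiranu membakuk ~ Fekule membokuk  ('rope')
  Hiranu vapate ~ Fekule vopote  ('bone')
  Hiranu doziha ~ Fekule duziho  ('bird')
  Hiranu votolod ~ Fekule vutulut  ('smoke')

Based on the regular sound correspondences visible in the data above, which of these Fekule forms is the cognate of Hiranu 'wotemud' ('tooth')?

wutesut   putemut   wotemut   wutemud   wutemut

wutemut

doziha ~ duziho, votolod ~ vutulut — Hiranu o corresponds to Fekule u after a consonant, before a consonant other than r, m, n, p, b, f, v.
votolod ~ vutulut — Hiranu d corresponds to Fekule t word-finally.
Applying these to Hiranu 'wotemud':
  wotemud → wutemud   (o→u after a consonant, before a consonant other than r, m, n, p, b, f, v)
  wutemud → wutemut   (d→t word-finally)
So the Fekule cognate is 'wutemut'.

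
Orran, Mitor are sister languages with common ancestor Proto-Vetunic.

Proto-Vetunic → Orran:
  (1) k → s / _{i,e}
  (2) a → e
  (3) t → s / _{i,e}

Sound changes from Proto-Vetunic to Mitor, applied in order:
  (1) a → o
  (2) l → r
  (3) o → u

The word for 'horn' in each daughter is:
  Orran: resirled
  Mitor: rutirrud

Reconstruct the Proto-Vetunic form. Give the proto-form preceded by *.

*ratirlad

Position 6: Orran has l, Mitor has r. Orran preserves l here (none of its changes turn any other segment into l), so the proto-segment is *l.
Position 7: Orran has e, Mitor has u. Taking the neighbouring segments as reconstructed: Orran e could go back to *a or *e; Mitor u could go back to *a or *o or *u — the one source consistent with every daughter is *a.
Verify the candidate proto-form against each daughter:
Orran: *ratirlad
  ratirlad (rule 1 does not apply)
  ratirlad → retirled   [vowel merger]
  retirled → resirled   [palatalisation]
  giving Orran resirled.
Mitor: *ratirlad > rotirlod > rotirrod > rutirrud  (by vowel merger, unconditioned shift, vowel merger)
No other proto-form is consistent with every reflex, so the reconstruction is *ratirlad.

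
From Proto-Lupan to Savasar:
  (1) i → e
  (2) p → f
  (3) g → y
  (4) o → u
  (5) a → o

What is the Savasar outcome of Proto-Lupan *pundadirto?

Savasar: *pundadirto > pundaderto > fundaderto > fundadertu > fundodertu  (by vowel merger, unconditioned shift, vowel merger, vowel merger)

fundodertu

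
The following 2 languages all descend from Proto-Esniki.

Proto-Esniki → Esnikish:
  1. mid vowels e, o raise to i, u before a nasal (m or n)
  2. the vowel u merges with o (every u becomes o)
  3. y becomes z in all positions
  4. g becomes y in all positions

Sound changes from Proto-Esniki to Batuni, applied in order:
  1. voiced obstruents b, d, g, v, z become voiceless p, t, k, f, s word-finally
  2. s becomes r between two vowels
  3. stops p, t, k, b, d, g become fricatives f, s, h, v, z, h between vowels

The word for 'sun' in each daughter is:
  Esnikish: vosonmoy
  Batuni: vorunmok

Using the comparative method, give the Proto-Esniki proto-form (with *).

Position 3: Esnikish has s, Batuni has r. Esnikish preserves s here (none of its changes turn any other segment into s), so the proto-segment is *s.
Position 8: Esnikish has y, Batuni has k. In Esnikish, y can only continue *g, so the proto-segment is *g.
Position 4: Esnikish has o, Batuni has u. Batuni preserves u here (none of its changes turn any other segment into u), so the proto-segment is *u.
Verify the candidate proto-form against each daughter:
Esnikish: *vosunmog > vosonmog > vosonmoy  (by vowel merger, unconditioned shift)
Batuni: *vosunmog > vosunmok > vorunmok  (by final devoicing, rhotacism)
No other proto-form is consistent with every reflex, so the reconstruction is *vosunmog.

*vosunmog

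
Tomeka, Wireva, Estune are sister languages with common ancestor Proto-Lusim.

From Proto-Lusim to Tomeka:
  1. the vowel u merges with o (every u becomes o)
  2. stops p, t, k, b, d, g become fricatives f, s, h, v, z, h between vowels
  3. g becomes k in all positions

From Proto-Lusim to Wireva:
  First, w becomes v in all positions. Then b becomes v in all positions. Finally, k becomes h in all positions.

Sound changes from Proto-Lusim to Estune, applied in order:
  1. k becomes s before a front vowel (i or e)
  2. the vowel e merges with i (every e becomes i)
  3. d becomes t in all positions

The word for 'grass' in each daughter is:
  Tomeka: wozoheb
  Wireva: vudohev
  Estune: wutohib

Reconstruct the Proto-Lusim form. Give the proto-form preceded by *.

*wudoheb

Position 7: Tomeka has b, Wireva has v, Estune has b. Tomeka preserves b here (none of its changes turn any other segment into b), so the proto-segment is *b.
Position 6: Tomeka has e, Wireva has e, Estune has i. Tomeka preserves e here (none of its changes turn any other segment into e), so the proto-segment is *e.
Verify the candidate proto-form against each daughter:
Tomeka: *wudoheb > wodoheb > wozoheb  (by vowel merger, intervocalic lenition)
Wireva: *wudoheb
  wudoheb → vudoheb   [unconditioned shift]
  vudoheb → vudohev   [unconditioned shift]
  vudohev (rule 3 does not apply)
  giving Wireva vudohev.
Estune: start from *wudoheb.
  rule 1: no change — wudoheb
  rule 2 (vowel merger): wudoheb → wudohib
  rule 3 (unconditioned shift): wudohib → wutohib
  ⇒ Estune wutohib
Only *wudoheb yields all of Tomeka wozoheb, Wireva vudohev, Estune wutohib.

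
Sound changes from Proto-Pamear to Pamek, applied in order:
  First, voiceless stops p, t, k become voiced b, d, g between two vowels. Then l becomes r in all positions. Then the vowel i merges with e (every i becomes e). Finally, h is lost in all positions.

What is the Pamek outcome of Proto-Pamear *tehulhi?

Pamek: start from *tehulhi.
  rule 1: no change — tehulhi
  rule 2 (unconditioned shift): tehulhi → tehurhi
  rule 3 (vowel merger): tehurhi → tehurhe
  rule 4 (h-loss): tehurhe → teure
  ⇒ Pamek teure

teure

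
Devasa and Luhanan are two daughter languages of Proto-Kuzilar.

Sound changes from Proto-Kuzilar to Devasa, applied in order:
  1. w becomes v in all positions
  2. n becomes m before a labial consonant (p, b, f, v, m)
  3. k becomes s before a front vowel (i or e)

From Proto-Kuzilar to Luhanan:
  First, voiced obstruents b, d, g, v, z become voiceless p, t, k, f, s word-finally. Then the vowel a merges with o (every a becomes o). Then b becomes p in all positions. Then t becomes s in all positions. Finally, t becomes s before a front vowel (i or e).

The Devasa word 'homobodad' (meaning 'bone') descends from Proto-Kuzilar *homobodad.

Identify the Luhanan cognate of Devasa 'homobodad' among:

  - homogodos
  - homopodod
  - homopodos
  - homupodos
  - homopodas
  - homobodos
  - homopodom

Luhanan: *homobodad > homobodat > homobodot > homopodot > homopodos  (by final devoicing, vowel merger, unconditioned shift, unconditioned shift)
Only 'homopodos' matches the regular Luhanan development of *homobodad.

homopodos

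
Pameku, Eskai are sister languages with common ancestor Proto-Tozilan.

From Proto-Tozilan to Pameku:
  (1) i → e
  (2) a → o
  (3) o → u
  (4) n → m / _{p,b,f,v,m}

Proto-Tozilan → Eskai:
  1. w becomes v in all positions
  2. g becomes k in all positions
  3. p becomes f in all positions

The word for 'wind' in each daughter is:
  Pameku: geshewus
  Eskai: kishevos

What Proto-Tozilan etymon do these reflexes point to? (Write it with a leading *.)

Position 6: Pameku has w, Eskai has v. Pameku preserves w here (none of its changes turn any other segment into w), so the proto-segment is *w.
Position 2: Pameku has e, Eskai has i. Eskai preserves i here (none of its changes turn any other segment into i), so the proto-segment is *i.
Position 7: Pameku has u, Eskai has o. Eskai preserves o here (none of its changes turn any other segment into o), so the proto-segment is *o.
Continuing position by position gives *gishewos; check it forward:
Pameku: start from *gishewos.
  rule 1 (vowel merger): gishewos → geshewos
  rule 2: no change — geshewos
  rule 3 (vowel merger): geshewos → geshewus
  rule 4: no change — geshewus
  ⇒ Pameku geshewus
Eskai: start from *gishewos.
  rule 1 (unconditioned shift): gishewos → gishevos
  rule 2 (unconditioned shift): gishevos → kishevos
  rule 3: no change — kishevos
  ⇒ Eskai kishevos
Only *gishewos yields all of Pameku geshewus, Eskai kishevos.

*gishewos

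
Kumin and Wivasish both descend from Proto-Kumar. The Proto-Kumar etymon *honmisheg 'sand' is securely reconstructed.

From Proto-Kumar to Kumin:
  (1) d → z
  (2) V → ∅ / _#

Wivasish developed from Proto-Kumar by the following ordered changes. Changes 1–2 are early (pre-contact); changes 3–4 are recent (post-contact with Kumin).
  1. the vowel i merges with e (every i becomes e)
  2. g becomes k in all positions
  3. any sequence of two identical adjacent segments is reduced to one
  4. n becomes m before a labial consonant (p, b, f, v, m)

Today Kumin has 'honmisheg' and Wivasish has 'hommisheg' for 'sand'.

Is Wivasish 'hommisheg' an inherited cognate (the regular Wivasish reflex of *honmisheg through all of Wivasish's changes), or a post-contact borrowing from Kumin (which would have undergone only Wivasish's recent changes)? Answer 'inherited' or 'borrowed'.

borrowed

If inherited, *honmisheg would pass through all of Wivasish's changes:
Wivasish: start from *honmisheg.
  rule 1 (vowel merger): honmisheg → honmesheg
  rule 2 (unconditioned shift): honmesheg → honmeshek
  rule 3: no change — honmeshek
  rule 4 (nasal place assimilation): honmeshek → hommeshek
  ⇒ Wivasish hommeshek
If borrowed from Kumin 'honmisheg' after the early changes, it would undergo only the recent ones:
  rule 3 (degemination): no change (honmisheg)
  rule 4 (nasal place assimilation): honmisheg → hommisheg
  ⇒ as a loan: hommisheg
Wivasish 'hommisheg' matches the loan outcome 'hommisheg', not the inherited 'hommeshek' — it skipped the early Wivasish changes, so it was borrowed from Kumin.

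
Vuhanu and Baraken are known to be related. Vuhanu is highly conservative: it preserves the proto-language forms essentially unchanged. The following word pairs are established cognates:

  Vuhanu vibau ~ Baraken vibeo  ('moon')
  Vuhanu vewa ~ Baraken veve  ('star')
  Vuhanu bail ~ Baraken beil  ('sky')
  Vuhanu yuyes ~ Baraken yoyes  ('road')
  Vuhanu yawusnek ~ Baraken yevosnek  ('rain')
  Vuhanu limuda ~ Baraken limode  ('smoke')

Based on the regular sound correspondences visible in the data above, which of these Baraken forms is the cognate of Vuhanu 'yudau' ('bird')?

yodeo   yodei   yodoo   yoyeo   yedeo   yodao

yodeo

yuyes ~ yoyes, yawusnek ~ yevosnek — Vuhanu u corresponds to Baraken o after a consonant, before a consonant other than r, m, n, p, b, f, v.
vibau ~ vibeo — Vuhanu a corresponds to Baraken e after a consonant, before a back vowel.
vibau ~ vibeo — Vuhanu u corresponds to Baraken o word-finally.
Applying these to Vuhanu 'yudau':
  yudau → yodau   (u→o after a consonant, before a consonant other than r, m, n, p, b, f, v)
  yodau → yodeu   (a→e after a consonant, before a back vowel)
  yodeu → yodeo   (u→o word-finally)
So the Baraken cognate is 'yodeo'.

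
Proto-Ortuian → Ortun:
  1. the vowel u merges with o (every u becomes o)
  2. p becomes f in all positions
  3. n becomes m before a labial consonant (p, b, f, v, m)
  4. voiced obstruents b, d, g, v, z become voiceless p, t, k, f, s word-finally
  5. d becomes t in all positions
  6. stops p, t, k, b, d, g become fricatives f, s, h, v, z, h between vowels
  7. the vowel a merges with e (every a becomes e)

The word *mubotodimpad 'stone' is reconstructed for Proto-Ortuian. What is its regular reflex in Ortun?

movososimfet

Ortun: start from *mubotodimpad.
  rule 1 (vowel merger): mubotodimpad → mobotodimpad
  rule 2 (unconditioned shift): mobotodimpad → mobotodimfad
  rule 3: no change — mobotodimfad
  rule 4 (final devoicing): mobotodimfad → mobotodimfat
  rule 5 (unconditioned shift): mobotodimfat → mobototimfat
  rule 6 (intervocalic lenition): mobototimfat → movososimfat
  rule 7 (vowel merger): movososimfat → movososimfet
  ⇒ Ortun movososimfet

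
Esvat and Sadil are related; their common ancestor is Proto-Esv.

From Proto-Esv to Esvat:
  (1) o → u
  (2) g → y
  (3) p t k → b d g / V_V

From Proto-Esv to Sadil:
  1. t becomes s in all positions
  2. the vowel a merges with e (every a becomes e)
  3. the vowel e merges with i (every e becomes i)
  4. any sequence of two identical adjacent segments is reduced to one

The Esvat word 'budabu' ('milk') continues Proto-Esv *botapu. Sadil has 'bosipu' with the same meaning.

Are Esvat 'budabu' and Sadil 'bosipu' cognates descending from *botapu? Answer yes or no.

Derive the expected Sadil reflex of *botapu:
Sadil: *botapu > bosapu > bosepu > bosipu  (by unconditioned shift, vowel merger, vowel merger)
Sadil 'bosipu' matches the regular reflex exactly, so the pair is cognate.

yes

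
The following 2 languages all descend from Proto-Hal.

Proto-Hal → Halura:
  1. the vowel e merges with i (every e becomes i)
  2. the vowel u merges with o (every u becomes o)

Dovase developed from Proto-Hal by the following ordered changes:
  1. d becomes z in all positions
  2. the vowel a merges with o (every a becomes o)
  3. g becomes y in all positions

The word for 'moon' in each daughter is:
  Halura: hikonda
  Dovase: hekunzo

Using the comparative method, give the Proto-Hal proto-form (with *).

*hekunda

Position 4: Halura has o, Dovase has u. Dovase preserves u here (none of its changes turn any other segment into u), so the proto-segment is *u.
Position 2: Halura has i, Dovase has e. Dovase preserves e here (none of its changes turn any other segment into e), so the proto-segment is *e.
Continuing position by position gives *hekunda; check it forward:
Halura: *hekunda
  hekunda → hikunda   [vowel merger]
  hikunda → hikonda   [vowel merger]
  giving Halura hikonda.
Dovase: start from *hekunda.
  rule 1 (unconditioned shift): hekunda → hekunza
  rule 2 (vowel merger): hekunza → hekunzo
  rule 3: no change — hekunzo
  ⇒ Dovase hekunzo
*hekunda is the unique common source.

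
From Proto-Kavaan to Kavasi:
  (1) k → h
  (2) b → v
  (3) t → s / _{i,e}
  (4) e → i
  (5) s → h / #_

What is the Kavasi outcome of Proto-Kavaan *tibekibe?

Kavasi: *tibekibe
  tibekibe → tibehibe   [unconditioned shift]
  tibehibe → tivehive   [unconditioned shift]
  tivehive → sivehive   [palatalisation]
  sivehive → sivihivi   [vowel merger]
  sivihivi → hivihivi   [debuccalisation]
  giving Kavasi hivihivi.

hivihivi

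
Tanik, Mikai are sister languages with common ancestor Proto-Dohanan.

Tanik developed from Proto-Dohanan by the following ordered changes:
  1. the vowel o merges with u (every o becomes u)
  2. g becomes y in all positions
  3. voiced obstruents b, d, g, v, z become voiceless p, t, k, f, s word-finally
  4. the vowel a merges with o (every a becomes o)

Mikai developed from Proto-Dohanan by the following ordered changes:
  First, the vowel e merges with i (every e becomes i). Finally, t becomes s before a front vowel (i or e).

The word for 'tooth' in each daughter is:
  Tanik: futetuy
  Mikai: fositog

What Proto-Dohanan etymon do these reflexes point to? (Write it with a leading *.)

Position 7: Tanik has y, Mikai has g. Mikai preserves g here (none of its changes turn any other segment into g), so the proto-segment is *g.
Position 3: Tanik has t, Mikai has s. Taking the neighbouring segments as reconstructed: Tanik t can only go back to *t; Mikai s could go back to *t or *s — the one source consistent with every daughter is *t.
Position 4: Tanik has e, Mikai has i. Tanik preserves e here (none of its changes turn any other segment into e), so the proto-segment is *e.
Verify the candidate proto-form against each daughter:
Tanik: *fotetog > futetug > futetuy  (by vowel merger, unconditioned shift)
Mikai: *fotetog
  fotetog → fotitog   [vowel merger]
  fotitog → fositog   [palatalisation]
  giving Mikai fositog.
Only *fotetog yields all of Tanik futetuy, Mikai fositog.

*fotetog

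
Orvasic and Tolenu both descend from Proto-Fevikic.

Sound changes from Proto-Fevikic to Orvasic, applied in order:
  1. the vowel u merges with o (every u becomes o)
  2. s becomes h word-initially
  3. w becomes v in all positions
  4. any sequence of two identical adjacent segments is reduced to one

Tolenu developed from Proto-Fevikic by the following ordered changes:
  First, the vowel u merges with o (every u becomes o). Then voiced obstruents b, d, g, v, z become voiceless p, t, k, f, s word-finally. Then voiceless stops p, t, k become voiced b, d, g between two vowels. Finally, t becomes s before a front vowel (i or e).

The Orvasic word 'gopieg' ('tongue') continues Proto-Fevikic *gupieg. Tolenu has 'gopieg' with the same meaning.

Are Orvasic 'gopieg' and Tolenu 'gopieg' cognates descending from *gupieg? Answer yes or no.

Derive the expected Tolenu reflex of *gupieg:
Tolenu: start from *gupieg.
  rule 1 (vowel merger): gupieg → gopieg
  rule 2 (final devoicing): gopieg → gopiek
  rule 3 (intervocalic voicing): gopiek → gobiek
  rule 4: no change — gobiek
  ⇒ Tolenu gobiek
The regular Tolenu reflex would be 'gobiek', but the attested form is 'gopieg'. The correspondence is irregular, so they are not cognates (the Tolenu form has a different source).

no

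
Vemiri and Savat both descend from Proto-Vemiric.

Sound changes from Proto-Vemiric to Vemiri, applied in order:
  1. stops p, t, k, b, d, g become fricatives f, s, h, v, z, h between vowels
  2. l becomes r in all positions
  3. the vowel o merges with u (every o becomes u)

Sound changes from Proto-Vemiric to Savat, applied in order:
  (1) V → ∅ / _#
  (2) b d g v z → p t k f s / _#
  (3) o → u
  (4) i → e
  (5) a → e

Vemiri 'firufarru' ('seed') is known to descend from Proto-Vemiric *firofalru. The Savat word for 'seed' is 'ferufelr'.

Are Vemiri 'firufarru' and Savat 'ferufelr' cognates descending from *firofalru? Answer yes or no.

Derive the expected Savat reflex of *firofalru:
Savat: start from *firofalru.
  rule 1 (apocope): firofalru → firofalr
  rule 2: no change — firofalr
  rule 3 (vowel merger): firofalr → firufalr
  rule 4 (vowel merger): firufalr → ferufalr
  rule 5 (vowel merger): ferufalr → ferufelr
  ⇒ Savat ferufelr
Savat 'ferufelr' matches the regular reflex exactly, so the pair is cognate.

yes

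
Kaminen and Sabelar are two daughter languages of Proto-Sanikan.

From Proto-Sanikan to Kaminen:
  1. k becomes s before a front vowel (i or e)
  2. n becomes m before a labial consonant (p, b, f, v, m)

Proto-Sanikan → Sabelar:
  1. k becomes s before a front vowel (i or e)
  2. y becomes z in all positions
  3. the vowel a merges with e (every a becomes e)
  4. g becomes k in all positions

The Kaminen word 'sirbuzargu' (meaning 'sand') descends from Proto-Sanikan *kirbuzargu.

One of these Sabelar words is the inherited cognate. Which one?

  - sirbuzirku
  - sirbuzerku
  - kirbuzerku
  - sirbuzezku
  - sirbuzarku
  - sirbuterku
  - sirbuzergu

sirbuzerku

Sabelar: *kirbuzargu > sirbuzargu > sirbuzergu > sirbuzerku  (by palatalisation, vowel merger, unconditioned shift)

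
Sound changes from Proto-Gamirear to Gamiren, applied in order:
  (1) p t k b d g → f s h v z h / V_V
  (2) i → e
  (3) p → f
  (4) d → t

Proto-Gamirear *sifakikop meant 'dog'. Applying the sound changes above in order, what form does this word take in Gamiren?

sefahehof

Gamiren: start from *sifakikop.
  rule 1 (intervocalic lenition): sifakikop → sifahihop
  rule 2 (vowel merger): sifahihop → sefahehop
  rule 3 (unconditioned shift): sefahehop → sefahehof
  rule 4: no change — sefahehof
  ⇒ Gamiren sefahehof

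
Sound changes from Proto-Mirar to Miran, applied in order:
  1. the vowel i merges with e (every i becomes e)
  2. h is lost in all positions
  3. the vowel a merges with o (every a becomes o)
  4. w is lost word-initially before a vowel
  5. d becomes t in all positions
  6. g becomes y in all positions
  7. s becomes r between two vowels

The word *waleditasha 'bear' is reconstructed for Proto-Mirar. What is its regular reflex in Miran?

Miran: *waleditasha > waledetasha > waledetasa > woledetoso > oledetoso > oletetoso > oletetoro  (by vowel merger, h-loss, vowel merger, glide loss, unconditioned shift, rhotacism)

oletetoro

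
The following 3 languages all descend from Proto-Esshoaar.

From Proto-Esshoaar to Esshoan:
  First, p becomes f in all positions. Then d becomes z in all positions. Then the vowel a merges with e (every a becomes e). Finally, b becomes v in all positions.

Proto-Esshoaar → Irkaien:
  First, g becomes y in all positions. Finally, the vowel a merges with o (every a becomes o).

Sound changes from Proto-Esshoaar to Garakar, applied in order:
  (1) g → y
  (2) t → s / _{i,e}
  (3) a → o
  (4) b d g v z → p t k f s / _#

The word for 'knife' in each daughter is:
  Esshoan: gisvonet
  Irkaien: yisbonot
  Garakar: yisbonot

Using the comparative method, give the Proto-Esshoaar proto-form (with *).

*gisbonat

Position 1: Esshoan has g, Irkaien has y, Garakar has y. Esshoan preserves g here (none of its changes turn any other segment into g), so the proto-segment is *g.
Position 7: Esshoan has e, Irkaien has o, Garakar has o. Taking the neighbouring segments as reconstructed: Esshoan e could go back to *a or *e; Irkaien o could go back to *a or *o; Garakar o could go back to *a or *o — the one source consistent with every daughter is *a.
Verify the candidate proto-form against each daughter:
Esshoan: *gisbonat
  gisbonat (rule 1 does not apply)
  gisbonat (rule 2 does not apply)
  gisbonat → gisbonet   [vowel merger]
  gisbonet → gisvonet   [unconditioned shift]
  giving Esshoan gisvonet.
Irkaien: start from *gisbonat.
  rule 1 (unconditioned shift): gisbonat → yisbonat
  rule 2 (vowel merger): yisbonat → yisbonot
  ⇒ Irkaien yisbonot
Garakar: *gisbonat
  gisbonat → yisbonat   [unconditioned shift]
  yisbonat (rule 2 does not apply)
  yisbonat → yisbonot   [vowel merger]
  yisbonot (rule 4 does not apply)
  giving Garakar yisbonot.
Only *gisbonat yields all of Esshoan gisvonet, Irkaien yisbonot, Garakar yisbonot.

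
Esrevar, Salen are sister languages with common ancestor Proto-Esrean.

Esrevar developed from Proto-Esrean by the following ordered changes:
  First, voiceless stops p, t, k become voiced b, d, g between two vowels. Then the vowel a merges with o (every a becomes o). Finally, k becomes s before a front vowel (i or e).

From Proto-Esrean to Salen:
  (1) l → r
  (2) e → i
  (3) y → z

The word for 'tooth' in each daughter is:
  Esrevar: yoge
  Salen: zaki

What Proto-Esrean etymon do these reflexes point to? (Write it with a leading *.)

Position 2: Esrevar has o, Salen has a. Salen preserves a here (none of its changes turn any other segment into a), so the proto-segment is *a.
Position 1: Esrevar has y, Salen has z. Esrevar preserves y here (none of its changes turn any other segment into y), so the proto-segment is *y.
This points to *yake. Verify forward in each daughter:
Esrevar: *yake > yage > yoge  (by intervocalic voicing, vowel merger)
Salen: *yake > yaki > zaki  (by vowel merger, unconditioned shift)
No other proto-form is consistent with every reflex, so the reconstruction is *yake.

*yake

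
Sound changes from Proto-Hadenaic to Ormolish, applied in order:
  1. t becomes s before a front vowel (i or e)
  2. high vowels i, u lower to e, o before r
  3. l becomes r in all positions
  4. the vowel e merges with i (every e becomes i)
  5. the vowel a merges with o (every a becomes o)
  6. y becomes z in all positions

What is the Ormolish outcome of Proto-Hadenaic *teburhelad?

Ormolish: *teburhelad
  teburhelad → seburhelad   [palatalisation]
  seburhelad → seborhelad   [pre-rhotic lowering]
  seborhelad → seborherad   [unconditioned shift]
  seborherad → siborhirad   [vowel merger]
  siborhirad → siborhirod   [vowel merger]
  siborhirod (rule 6 does not apply)
  giving Ormolish siborhirod.

siborhirod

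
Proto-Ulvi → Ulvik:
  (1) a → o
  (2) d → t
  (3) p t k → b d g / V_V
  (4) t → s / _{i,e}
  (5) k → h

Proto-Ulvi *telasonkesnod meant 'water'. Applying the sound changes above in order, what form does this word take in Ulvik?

selosonhesnot

Ulvik: start from *telasonkesnod.
  rule 1 (vowel merger): telasonkesnod → telosonkesnod
  rule 2 (unconditioned shift): telosonkesnod → telosonkesnot
  rule 3: no change — telosonkesnot
  rule 4 (palatalisation): telosonkesnot → selosonkesnot
  rule 5 (unconditioned shift): selosonkesnot → selosonhesnot
  ⇒ Ulvik selosonhesnot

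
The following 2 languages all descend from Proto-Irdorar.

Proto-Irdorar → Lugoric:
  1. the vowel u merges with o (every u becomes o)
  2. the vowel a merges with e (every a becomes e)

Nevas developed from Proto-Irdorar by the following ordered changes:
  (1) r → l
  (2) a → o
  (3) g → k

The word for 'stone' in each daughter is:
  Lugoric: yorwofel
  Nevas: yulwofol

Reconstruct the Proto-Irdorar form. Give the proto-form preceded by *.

*yurwofal

Position 3: Lugoric has r, Nevas has l. Lugoric preserves r here (none of its changes turn any other segment into r), so the proto-segment is *r.
Position 2: Lugoric has o, Nevas has u. Nevas preserves u here (none of its changes turn any other segment into u), so the proto-segment is *u.
This points to *yurwofal. Verify forward in each daughter:
Lugoric: *yurwofal
  yurwofal → yorwofal   [vowel merger]
  yorwofal → yorwofel   [vowel merger]
  giving Lugoric yorwofel.
Nevas: *yurwofal > yulwofal > yulwofol  (by unconditioned shift, vowel merger)
*yurwofal is the unique common source.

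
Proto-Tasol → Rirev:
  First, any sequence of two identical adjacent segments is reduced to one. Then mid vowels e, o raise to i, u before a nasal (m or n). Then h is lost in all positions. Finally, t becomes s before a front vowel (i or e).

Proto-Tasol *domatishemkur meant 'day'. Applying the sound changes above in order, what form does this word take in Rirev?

Rirev: *domatishemkur
  domatishemkur (rule 1 does not apply)
  domatishemkur → dumatishimkur   [pre-nasal raising]
  dumatishimkur → dumatisimkur   [h-loss]
  dumatisimkur → dumasisimkur   [palatalisation]
  giving Rirev dumasisimkur.

dumasisimkur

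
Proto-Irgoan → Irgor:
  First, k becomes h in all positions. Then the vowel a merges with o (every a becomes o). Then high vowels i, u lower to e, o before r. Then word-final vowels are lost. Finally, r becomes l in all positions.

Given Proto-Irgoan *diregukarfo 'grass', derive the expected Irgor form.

deleguholf

Irgor: *diregukarfo
  diregukarfo → direguharfo   [unconditioned shift]
  direguharfo → direguhorfo   [vowel merger]
  direguhorfo → dereguhorfo   [pre-rhotic lowering]
  dereguhorfo → dereguhorf   [apocope]
  dereguhorf → deleguholf   [unconditioned shift]
  giving Irgor deleguholf.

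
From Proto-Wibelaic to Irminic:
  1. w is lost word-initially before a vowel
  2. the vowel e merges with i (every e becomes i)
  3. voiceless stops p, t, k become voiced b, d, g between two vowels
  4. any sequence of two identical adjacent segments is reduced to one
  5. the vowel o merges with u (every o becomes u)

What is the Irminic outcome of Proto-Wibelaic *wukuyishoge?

Irminic: start from *wukuyishoge.
  rule 1 (glide loss): wukuyishoge → ukuyishoge
  rule 2 (vowel merger): ukuyishoge → ukuyishogi
  rule 3 (intervocalic voicing): ukuyishogi → uguyishogi
  rule 4: no change — uguyishogi
  rule 5 (vowel merger): uguyishogi → uguyishugi
  ⇒ Irminic uguyishugi

uguyishugi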